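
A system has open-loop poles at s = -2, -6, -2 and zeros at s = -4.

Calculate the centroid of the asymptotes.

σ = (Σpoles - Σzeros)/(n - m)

σ = (Σpoles - Σzeros)/(n - m) = (-10 - (-4))/(3 - 1) = -6/2 = -3.0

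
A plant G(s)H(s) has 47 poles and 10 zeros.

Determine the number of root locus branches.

Root locus has n branches where n = number of poles = 47.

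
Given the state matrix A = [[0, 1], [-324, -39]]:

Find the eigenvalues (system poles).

det(A - λI) = λ² - (-39)λ + 324 = (λ - (-12))(λ - (-27)). Eigenvalues: -12, -27.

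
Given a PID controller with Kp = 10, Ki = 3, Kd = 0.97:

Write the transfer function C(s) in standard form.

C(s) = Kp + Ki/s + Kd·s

Substituting values: C(s) = 10 + 3/s + 0.97s = (0.97s² + 10s + 3)/s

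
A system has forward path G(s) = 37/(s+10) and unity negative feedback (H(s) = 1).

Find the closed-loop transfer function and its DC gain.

T(s) = G/(1+GH) = [37/(s+10)] / [1 + 37/(s+10)] = 37/(s+10+37) = 37/(s+47). DC gain = 37/47 = 0.7872.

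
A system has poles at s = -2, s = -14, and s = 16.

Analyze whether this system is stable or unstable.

Pole(s) at s = 16 are not in the left half-plane. System is unstable.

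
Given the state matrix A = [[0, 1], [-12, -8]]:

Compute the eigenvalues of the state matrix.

det(A - λI) = λ² - (-8)λ + 12 = (λ - (-2))(λ - (-6)). Eigenvalues: -2, -6.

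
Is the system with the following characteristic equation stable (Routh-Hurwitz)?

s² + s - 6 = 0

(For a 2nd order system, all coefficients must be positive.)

Coefficients: 1, 1, -6. c=-6 not positive, so system is unstable.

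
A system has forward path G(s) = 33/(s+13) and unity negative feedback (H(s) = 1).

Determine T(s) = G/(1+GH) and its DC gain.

T(s) = G/(1+GH) = [33/(s+13)] / [1 + 33/(s+13)] = 33/(s+13+33) = 33/(s+46). DC gain = 33/46 = 0.7174.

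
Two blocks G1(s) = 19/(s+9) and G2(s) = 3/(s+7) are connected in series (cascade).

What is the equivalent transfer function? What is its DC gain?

Series: multiply transfer functions. G_eq = 19/(s+9) × 3/(s+7) = 57/((s+9)(s+7)). DC gain = 57/(9×7) = 0.9048.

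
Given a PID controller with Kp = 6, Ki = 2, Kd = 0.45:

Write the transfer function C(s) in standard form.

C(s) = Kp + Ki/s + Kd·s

Substituting values: C(s) = 6 + 2/s + 0.45s = (0.45s² + 6s + 2)/s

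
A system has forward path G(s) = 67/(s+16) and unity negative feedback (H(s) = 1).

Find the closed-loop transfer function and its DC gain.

T(s) = G/(1+GH) = [67/(s+16)] / [1 + 67/(s+16)] = 67/(s+16+67) = 67/(s+83). DC gain = 67/83 = 0.8072.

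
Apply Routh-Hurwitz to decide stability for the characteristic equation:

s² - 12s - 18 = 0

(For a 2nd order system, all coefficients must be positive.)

Coefficients: 1, -12, -18. b=-12, c=-18 not positive, so system is unstable.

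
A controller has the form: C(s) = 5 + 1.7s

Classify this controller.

This is a Proportional-Derivative (PD) controller.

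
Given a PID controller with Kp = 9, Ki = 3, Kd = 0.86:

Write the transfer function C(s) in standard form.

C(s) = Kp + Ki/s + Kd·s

Substituting values: C(s) = 9 + 3/s + 0.86s = (0.86s² + 9s + 3)/s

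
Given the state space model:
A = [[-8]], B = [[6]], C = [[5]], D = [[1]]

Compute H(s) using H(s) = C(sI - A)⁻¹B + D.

(sI - A)⁻¹ = 1/(s + 8). H(s) = 5×6/(s + 8) + 1 = (s + 38)/(s + 8).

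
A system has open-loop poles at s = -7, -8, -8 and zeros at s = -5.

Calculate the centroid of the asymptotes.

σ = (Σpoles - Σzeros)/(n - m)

σ = (Σpoles - Σzeros)/(n - m) = (-23 - (-5))/(3 - 1) = -18/2 = -9.0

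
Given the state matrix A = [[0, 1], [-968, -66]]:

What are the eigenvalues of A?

det(A - λI) = λ² - (-66)λ + 968 = (λ - (-22))(λ - (-44)). Eigenvalues: -22, -44.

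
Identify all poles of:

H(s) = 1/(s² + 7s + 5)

Discriminant = 7² - 4×1×5 = 49 - 20 = 29 > 0, so two distinct real poles. Using quadratic formula: s = (-7 ± √29)/(2×1) = (-7 ± √29)/2, with √29 ≈ 5.3852. s₁ ≈ -0.8074, s₂ ≈ -6.1926. Poles: s₁ = -0.8074, s₂ = -6.1926.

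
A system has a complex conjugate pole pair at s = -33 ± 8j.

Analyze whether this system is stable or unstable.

Real part of poles is -33 (< 0, left half-plane). Stable.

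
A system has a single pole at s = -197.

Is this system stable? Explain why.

Pole at s = -197 is in the left half-plane. Stable.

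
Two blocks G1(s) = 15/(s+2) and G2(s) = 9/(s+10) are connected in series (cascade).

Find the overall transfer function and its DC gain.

Series: multiply transfer functions. G_eq = 15/(s+2) × 9/(s+10) = 135/((s+2)(s+10)). DC gain = 135/(2×10) = 6.75.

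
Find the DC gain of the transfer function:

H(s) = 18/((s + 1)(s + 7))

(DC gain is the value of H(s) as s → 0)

DC gain = H(0) = 18/(1 × 7) = 18/7 = 2.5714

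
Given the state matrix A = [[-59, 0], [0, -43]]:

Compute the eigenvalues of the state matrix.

For diagonal matrix, eigenvalues are diagonal entries: λ₁ = -59, λ₂ = -43.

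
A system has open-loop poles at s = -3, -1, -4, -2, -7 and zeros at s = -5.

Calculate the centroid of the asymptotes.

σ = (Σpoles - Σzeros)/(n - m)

σ = (Σpoles - Σzeros)/(n - m) = (-17 - (-5))/(5 - 1) = -12/4 = -3.0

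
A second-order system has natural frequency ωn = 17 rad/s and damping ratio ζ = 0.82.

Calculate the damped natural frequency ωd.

ωd = ωn√(1 - ζ²) = 17√(1 - 0.82²) = 9.73 rad/s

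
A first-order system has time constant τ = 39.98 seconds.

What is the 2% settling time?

For first-order system, 2% settling time ≈ 4τ = 4 × 39.98 = 159.92 s.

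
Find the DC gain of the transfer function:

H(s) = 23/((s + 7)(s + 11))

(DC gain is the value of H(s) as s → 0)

DC gain = H(0) = 23/(7 × 11) = 23/77 = 0.2987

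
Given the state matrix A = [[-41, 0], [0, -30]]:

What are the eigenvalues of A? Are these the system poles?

For diagonal matrix, eigenvalues are diagonal entries: λ₁ = -41, λ₂ = -30. Eigenvalues of A = system poles.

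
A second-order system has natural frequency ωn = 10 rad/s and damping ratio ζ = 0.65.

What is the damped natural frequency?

ωd = ωn√(1 - ζ²) = 10√(1 - 0.65²) = 7.6 rad/s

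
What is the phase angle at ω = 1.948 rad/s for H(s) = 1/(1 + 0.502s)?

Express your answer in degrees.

Phase = -arctan(ωτ) = -arctan(1.948 × 0.502) = -44.4°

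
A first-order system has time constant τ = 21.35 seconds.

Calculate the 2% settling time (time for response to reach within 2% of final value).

For first-order system, 2% settling time ≈ 4τ = 4 × 21.35 = 85.4 s.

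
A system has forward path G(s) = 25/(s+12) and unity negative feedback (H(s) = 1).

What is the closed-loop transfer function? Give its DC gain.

T(s) = G/(1+GH) = [25/(s+12)] / [1 + 25/(s+12)] = 25/(s+12+25) = 25/(s+37). DC gain = 25/37 = 0.6757.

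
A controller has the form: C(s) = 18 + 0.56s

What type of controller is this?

This is a Proportional-Derivative (PD) controller.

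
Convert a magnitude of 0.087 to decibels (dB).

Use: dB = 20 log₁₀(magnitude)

dB = 20 log₁₀(0.087) = -21.2 dB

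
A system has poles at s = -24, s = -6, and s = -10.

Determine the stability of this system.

All poles are in the left half-plane. System is stable.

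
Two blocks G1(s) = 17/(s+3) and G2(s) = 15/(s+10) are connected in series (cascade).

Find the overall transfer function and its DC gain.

Series: multiply transfer functions. G_eq = 17/(s+3) × 15/(s+10) = 255/((s+3)(s+10)). DC gain = 255/(3×10) = 8.5.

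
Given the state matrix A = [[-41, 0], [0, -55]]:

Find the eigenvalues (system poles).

For diagonal matrix, eigenvalues are diagonal entries: λ₁ = -41, λ₂ = -55.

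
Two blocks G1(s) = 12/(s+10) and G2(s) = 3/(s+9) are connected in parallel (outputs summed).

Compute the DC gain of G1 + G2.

Parallel: G_eq = G1 + G2. DC gain = G1(0) + G2(0) = 12/10 + 3/9 = 1.2 + 0.3333 = 1.5333.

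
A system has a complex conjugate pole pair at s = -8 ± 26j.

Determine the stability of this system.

Real part of poles is -8 (< 0, left half-plane). Stable.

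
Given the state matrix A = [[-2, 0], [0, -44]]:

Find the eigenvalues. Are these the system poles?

For diagonal matrix, eigenvalues are diagonal entries: λ₁ = -2, λ₂ = -44. Eigenvalues of A = system poles.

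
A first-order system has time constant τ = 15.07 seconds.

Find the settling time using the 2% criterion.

For first-order system, 2% settling time ≈ 4τ = 4 × 15.07 = 60.28 s.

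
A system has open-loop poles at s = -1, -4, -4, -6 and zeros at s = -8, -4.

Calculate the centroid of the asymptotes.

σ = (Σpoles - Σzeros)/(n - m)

σ = (Σpoles - Σzeros)/(n - m) = (-15 - (-12))/(4 - 2) = -3/2 = -1.5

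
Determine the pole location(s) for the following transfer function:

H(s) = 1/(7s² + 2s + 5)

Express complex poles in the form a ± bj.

Discriminant = 2² - 4×7×5 = 4 - 140 = -136 < 0, so the poles are a complex conjugate pair s = (-2 ± j√136)/(2×7). Real part = -2/(2×7) = -2/14 ≈ -0.1429; imaginary part = ±√136/(2×7) ≈ 0.8330. Poles: s = -0.1429 ± 0.8330j.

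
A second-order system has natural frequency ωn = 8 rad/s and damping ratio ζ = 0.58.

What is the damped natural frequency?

ωd = ωn√(1 - ζ²) = 8√(1 - 0.58²) = 6.52 rad/s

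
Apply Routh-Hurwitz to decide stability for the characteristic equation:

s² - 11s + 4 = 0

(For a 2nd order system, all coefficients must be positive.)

Coefficients: 1, -11, 4. b=-11 not positive, so system is unstable.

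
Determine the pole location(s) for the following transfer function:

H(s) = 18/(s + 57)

Pole is where denominator = 0: s + 57 = 0, so s = -57.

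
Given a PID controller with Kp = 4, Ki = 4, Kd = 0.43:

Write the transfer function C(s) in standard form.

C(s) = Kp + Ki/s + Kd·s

Substituting values: C(s) = 4 + 4/s + 0.43s = (0.43s² + 4s + 4)/s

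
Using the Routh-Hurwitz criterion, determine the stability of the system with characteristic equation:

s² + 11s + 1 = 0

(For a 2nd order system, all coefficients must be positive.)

Coefficients: 1, 11, 1. All positive, so system is stable.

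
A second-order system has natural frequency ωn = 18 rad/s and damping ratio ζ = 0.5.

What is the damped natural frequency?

ωd = ωn√(1 - ζ²) = 18√(1 - 0.5²) = 15.59 rad/s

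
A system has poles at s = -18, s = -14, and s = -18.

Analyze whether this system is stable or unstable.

All poles are in the left half-plane. System is stable.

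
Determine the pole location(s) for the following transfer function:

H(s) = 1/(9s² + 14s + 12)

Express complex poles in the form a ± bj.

Discriminant = 14² - 4×9×12 = 196 - 432 = -236 < 0, so the poles are a complex conjugate pair s = (-14 ± j√236)/(2×9). Real part = -14/(2×9) = -14/18 ≈ -0.7778; imaginary part = ±√236/(2×9) ≈ 0.8535. Poles: s = -0.7778 ± 0.8535j.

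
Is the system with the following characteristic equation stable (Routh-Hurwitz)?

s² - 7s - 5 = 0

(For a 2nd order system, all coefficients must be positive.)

Coefficients: 1, -7, -5. b=-7, c=-5 not positive, so system is unstable.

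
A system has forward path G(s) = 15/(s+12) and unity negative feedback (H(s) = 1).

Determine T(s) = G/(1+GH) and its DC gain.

T(s) = G/(1+GH) = [15/(s+12)] / [1 + 15/(s+12)] = 15/(s+12+15) = 15/(s+27). DC gain = 15/27 = 0.5556.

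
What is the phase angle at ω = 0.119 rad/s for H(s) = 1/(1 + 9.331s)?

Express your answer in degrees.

Phase = -arctan(ωτ) = -arctan(0.119 × 9.331) = -48.0°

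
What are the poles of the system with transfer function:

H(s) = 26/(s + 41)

Pole is where denominator = 0: s + 41 = 0, so s = -41.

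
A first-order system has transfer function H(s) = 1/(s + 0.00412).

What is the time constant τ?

For H(s) = 1/(s + 1/τ), the pole is at -1/τ = -0.00412, so τ = 1/0.00412 = 242.7 s.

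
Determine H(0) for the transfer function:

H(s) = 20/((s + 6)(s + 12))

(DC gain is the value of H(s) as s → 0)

DC gain = H(0) = 20/(6 × 12) = 20/72 = 0.2778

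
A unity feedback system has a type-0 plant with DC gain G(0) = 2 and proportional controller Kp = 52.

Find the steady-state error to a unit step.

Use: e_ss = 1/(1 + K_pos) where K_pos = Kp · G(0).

K_pos = Kp · G(0) = 52 × 2 = 104. e_ss = 1/(1 + 104) = 0.0095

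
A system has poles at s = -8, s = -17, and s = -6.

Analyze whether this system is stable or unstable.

All poles are in the left half-plane. System is stable.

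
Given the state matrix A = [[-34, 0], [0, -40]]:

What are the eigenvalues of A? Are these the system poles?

For diagonal matrix, eigenvalues are diagonal entries: λ₁ = -34, λ₂ = -40. Eigenvalues of A = system poles.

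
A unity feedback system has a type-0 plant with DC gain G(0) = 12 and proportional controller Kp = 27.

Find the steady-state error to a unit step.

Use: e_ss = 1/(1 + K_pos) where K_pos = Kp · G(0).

K_pos = Kp · G(0) = 27 × 12 = 324. e_ss = 1/(1 + 324) = 0.0031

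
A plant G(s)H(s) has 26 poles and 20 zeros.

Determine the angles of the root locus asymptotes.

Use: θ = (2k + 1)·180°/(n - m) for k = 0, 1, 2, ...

n - m = 26 - 20 = 6. Angles: θk = (2k + 1)·180°/6 = 30°, 90°, 150°, 210°, 270°, 330°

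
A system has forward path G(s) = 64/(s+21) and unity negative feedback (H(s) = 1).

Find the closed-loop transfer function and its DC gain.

T(s) = G/(1+GH) = [64/(s+21)] / [1 + 64/(s+21)] = 64/(s+21+64) = 64/(s+85). DC gain = 64/85 = 0.7529.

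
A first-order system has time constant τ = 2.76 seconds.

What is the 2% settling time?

For first-order system, 2% settling time ≈ 4τ = 4 × 2.76 = 11.04 s.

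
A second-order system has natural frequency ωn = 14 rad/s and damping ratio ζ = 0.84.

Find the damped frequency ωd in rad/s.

ωd = ωn√(1 - ζ²) = 14√(1 - 0.84²) = 7.6 rad/s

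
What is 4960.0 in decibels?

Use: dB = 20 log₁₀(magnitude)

dB = 20 log₁₀(4960.0) = 73.9 dB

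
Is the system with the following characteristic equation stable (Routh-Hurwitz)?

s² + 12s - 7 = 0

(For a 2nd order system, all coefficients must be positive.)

Coefficients: 1, 12, -7. c=-7 not positive, so system is unstable.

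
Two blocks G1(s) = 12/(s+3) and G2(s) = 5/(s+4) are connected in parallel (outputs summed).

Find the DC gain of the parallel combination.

Parallel: G_eq = G1 + G2. DC gain = G1(0) + G2(0) = 12/3 + 5/4 = 4 + 1.25 = 5.25.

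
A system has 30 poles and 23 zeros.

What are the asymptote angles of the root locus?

n - m = 30 - 23 = 7. Angles: θk = (2k + 1)·180°/7 = 25.71°, 77.14°, 128.57°, 180°, 231.43°, 282.86°, 334.29°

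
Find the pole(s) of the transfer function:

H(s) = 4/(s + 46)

Pole is where denominator = 0: s + 46 = 0, so s = -46.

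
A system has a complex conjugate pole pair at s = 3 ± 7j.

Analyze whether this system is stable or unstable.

Real part of poles is 3 (> 0, right half-plane). Unstable.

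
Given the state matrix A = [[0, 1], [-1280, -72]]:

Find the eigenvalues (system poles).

det(A - λI) = λ² - (-72)λ + 1280 = (λ - (-40))(λ - (-32)). Eigenvalues: -40, -32.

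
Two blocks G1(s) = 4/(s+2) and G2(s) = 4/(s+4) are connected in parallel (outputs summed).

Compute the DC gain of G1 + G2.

Parallel: G_eq = G1 + G2. DC gain = G1(0) + G2(0) = 4/2 + 4/4 = 2 + 1 = 3.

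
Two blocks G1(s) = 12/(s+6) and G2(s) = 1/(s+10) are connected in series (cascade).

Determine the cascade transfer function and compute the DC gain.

Series: multiply transfer functions. G_eq = 12/(s+6) × 1/(s+10) = 12/((s+6)(s+10)). DC gain = 12/(6×10) = 0.2.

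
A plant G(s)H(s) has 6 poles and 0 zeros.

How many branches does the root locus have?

Root locus has n branches where n = number of poles = 6.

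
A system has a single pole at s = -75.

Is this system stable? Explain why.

Pole at s = -75 is in the left half-plane. Stable.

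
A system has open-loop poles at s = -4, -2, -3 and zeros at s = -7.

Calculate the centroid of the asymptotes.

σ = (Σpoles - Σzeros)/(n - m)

σ = (Σpoles - Σzeros)/(n - m) = (-9 - (-7))/(3 - 1) = -2/2 = -1.0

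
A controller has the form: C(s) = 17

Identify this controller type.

This is a Proportional (P) controller.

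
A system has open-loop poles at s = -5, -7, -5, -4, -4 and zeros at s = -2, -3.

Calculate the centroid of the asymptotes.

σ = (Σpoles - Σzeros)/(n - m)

σ = (Σpoles - Σzeros)/(n - m) = (-25 - (-5))/(5 - 2) = -20/3 = -6.67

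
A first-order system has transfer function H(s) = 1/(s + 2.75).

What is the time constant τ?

For H(s) = 1/(s + 1/τ), the pole is at -1/τ = -2.75, so τ = 1/2.75 = 0.3636 s.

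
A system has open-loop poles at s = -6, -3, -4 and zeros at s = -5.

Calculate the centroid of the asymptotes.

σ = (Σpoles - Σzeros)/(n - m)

σ = (Σpoles - Σzeros)/(n - m) = (-13 - (-5))/(3 - 1) = -8/2 = -4.0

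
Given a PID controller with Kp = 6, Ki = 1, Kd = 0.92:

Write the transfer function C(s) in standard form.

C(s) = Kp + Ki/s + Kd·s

Substituting values: C(s) = 6 + 1/s + 0.92s = (0.92s² + 6s + 1)/s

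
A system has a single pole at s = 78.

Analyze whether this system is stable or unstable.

Pole at s = 78 is in the right half-plane. Unstable.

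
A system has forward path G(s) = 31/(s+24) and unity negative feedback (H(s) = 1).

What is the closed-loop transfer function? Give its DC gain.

T(s) = G/(1+GH) = [31/(s+24)] / [1 + 31/(s+24)] = 31/(s+24+31) = 31/(s+55). DC gain = 31/55 = 0.5636.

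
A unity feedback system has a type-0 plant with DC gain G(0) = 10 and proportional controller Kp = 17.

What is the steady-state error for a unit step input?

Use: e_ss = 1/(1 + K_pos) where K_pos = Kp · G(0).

K_pos = Kp · G(0) = 17 × 10 = 170. e_ss = 1/(1 + 170) = 0.0058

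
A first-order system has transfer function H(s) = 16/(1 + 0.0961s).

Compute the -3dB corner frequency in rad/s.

Corner frequency = 1/τ = 1/0.0961 = 10.406 rad/s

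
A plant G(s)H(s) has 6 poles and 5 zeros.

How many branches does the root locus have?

Root locus has n branches where n = number of poles = 6.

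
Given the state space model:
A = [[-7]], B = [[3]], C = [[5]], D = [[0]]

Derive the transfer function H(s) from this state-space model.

(sI - A)⁻¹ = 1/(s + 7). H(s) = 5 × 3/(s + 7) + 0 = 15/(s + 7).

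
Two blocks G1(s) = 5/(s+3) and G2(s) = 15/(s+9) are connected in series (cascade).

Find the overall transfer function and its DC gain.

Series: multiply transfer functions. G_eq = 5/(s+3) × 15/(s+9) = 75/((s+3)(s+9)). DC gain = 75/(3×9) = 2.7778.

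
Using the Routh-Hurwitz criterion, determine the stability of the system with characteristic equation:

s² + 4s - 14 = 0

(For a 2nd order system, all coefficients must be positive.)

Coefficients: 1, 4, -14. c=-14 not positive, so system is unstable.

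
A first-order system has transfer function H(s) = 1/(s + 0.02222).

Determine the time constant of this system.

For H(s) = 1/(s + 1/τ), the pole is at -1/τ = -0.02222, so τ = 1/0.02222 = 45 s.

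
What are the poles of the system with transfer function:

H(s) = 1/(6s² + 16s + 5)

Discriminant = 16² - 4×6×5 = 256 - 120 = 136 > 0, so two distinct real poles. Using quadratic formula: s = (-16 ± √136)/(2×6) = (-16 ± √136)/12, with √136 ≈ 11.6619. s₁ ≈ -0.3615, s₂ ≈ -2.3052. Poles: s₁ = -0.3615, s₂ = -2.3052.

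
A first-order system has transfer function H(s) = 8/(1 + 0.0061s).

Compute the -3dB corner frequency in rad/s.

Corner frequency = 1/τ = 1/0.0061 = 163.934 rad/s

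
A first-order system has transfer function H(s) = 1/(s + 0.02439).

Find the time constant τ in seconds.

For H(s) = 1/(s + 1/τ), the pole is at -1/τ = -0.02439, so τ = 1/0.02439 = 41 s.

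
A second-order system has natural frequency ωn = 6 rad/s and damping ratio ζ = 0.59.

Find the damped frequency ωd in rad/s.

ωd = ωn√(1 - ζ²) = 6√(1 - 0.59²) = 4.84 rad/s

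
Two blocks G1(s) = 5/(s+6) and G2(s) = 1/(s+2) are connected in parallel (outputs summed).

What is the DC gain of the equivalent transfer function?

Parallel: G_eq = G1 + G2. DC gain = G1(0) + G2(0) = 5/6 + 1/2 = 0.8333 + 0.5 = 1.3333.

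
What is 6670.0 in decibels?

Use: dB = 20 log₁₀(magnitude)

dB = 20 log₁₀(6670.0) = 76.5 dB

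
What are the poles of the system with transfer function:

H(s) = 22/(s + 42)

Pole is where denominator = 0: s + 42 = 0, so s = -42.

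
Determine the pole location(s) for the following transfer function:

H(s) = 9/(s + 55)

Pole is where denominator = 0: s + 55 = 0, so s = -55.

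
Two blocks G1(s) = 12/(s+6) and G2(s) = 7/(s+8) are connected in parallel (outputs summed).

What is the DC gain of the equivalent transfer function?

Parallel: G_eq = G1 + G2. DC gain = G1(0) + G2(0) = 12/6 + 7/8 = 2 + 0.875 = 2.875.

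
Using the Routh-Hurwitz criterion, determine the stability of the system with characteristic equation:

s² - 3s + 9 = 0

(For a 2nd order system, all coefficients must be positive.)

Coefficients: 1, -3, 9. b=-3 not positive, so system is unstable.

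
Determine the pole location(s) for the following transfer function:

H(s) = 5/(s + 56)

Pole is where denominator = 0: s + 56 = 0, so s = -56.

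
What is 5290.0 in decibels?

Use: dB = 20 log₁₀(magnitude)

dB = 20 log₁₀(5290.0) = 74.5 dB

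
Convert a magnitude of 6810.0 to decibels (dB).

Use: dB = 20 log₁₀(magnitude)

dB = 20 log₁₀(6810.0) = 76.7 dB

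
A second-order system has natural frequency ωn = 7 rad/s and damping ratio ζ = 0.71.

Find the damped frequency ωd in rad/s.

ωd = ωn√(1 - ζ²) = 7√(1 - 0.71²) = 4.93 rad/s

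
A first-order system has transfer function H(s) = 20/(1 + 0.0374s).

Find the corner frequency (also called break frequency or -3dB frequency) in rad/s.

Corner frequency = 1/τ = 1/0.0374 = 26.738 rad/s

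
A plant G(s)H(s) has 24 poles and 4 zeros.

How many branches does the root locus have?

Root locus has n branches where n = number of poles = 24.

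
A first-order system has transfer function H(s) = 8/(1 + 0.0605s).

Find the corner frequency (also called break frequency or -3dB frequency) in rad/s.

Corner frequency = 1/τ = 1/0.0605 = 16.529 rad/s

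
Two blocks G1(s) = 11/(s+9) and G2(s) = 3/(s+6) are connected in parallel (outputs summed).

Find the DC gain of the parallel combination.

Parallel: G_eq = G1 + G2. DC gain = G1(0) + G2(0) = 11/9 + 3/6 = 1.2222 + 0.5 = 1.7222.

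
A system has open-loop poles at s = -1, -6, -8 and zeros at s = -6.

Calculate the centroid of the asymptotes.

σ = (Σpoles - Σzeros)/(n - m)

σ = (Σpoles - Σzeros)/(n - m) = (-15 - (-6))/(3 - 1) = -9/2 = -4.5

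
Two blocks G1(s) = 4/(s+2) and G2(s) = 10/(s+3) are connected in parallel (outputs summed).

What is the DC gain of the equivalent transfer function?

Parallel: G_eq = G1 + G2. DC gain = G1(0) + G2(0) = 4/2 + 10/3 = 2 + 3.3333 = 5.3333.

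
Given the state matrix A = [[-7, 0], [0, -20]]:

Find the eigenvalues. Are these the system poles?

For diagonal matrix, eigenvalues are diagonal entries: λ₁ = -7, λ₂ = -20. Eigenvalues of A = system poles.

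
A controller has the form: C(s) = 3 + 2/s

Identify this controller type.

This is a Proportional-Integral (PI) controller.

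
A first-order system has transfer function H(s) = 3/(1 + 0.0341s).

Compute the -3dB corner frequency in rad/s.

Corner frequency = 1/τ = 1/0.0341 = 29.326 rad/s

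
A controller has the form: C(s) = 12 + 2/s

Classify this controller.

This is a Proportional-Integral (PI) controller.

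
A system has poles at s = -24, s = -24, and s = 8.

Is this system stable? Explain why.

Pole(s) at s = 8 are not in the left half-plane. System is unstable.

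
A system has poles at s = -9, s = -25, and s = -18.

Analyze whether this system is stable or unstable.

All poles are in the left half-plane. System is stable.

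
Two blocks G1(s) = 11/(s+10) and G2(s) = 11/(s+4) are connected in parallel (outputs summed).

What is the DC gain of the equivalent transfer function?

Parallel: G_eq = G1 + G2. DC gain = G1(0) + G2(0) = 11/10 + 11/4 = 1.1 + 2.75 = 3.85.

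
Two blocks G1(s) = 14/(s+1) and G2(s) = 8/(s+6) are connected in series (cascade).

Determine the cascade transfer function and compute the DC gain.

Series: multiply transfer functions. G_eq = 14/(s+1) × 8/(s+6) = 112/((s+1)(s+6)). DC gain = 112/(1×6) = 18.6667.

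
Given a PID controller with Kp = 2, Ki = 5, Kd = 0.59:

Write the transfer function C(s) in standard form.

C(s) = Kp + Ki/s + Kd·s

Substituting values: C(s) = 2 + 5/s + 0.59s = (0.59s² + 2s + 5)/s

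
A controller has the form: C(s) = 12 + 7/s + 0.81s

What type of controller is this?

This is a Proportional-Integral-Derivative (PID) controller.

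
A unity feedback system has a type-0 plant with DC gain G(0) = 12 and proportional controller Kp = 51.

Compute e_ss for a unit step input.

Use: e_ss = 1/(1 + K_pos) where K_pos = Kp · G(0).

K_pos = Kp · G(0) = 51 × 12 = 612. e_ss = 1/(1 + 612) = 0.0016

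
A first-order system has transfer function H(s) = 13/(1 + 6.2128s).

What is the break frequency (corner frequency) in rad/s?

Corner frequency = 1/τ = 1/6.2128 = 0.161 rad/s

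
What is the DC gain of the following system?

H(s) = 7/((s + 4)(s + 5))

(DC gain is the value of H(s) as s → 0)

DC gain = H(0) = 7/(4 × 5) = 7/20 = 0.35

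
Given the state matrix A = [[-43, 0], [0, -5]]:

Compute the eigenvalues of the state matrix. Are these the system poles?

For diagonal matrix, eigenvalues are diagonal entries: λ₁ = -43, λ₂ = -5. Eigenvalues of A = system poles.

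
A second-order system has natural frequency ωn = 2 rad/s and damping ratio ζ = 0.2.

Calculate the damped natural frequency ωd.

ωd = ωn√(1 - ζ²) = 2√(1 - 0.2²) = 1.96 rad/s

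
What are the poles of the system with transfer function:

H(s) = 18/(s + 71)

Pole is where denominator = 0: s + 71 = 0, so s = -71.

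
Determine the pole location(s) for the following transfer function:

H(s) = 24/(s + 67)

Pole is where denominator = 0: s + 67 = 0, so s = -67.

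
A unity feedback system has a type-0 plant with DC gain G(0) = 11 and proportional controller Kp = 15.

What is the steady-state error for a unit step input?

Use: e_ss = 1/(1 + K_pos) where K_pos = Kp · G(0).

K_pos = Kp · G(0) = 15 × 11 = 165. e_ss = 1/(1 + 165) = 0.0060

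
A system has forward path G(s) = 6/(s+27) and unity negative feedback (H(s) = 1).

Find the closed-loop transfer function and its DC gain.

T(s) = G/(1+GH) = [6/(s+27)] / [1 + 6/(s+27)] = 6/(s+27+6) = 6/(s+33). DC gain = 6/33 = 0.1818.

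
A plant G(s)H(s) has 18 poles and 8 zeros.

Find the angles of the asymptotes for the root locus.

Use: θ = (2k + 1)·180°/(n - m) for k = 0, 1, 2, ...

n - m = 18 - 8 = 10. Angles: θk = (2k + 1)·180°/10 = 18°, 54°, 90°, 126°, 162°, 198°, 234°, 270°, 306°, 342°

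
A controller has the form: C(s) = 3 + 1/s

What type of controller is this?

This is a Proportional-Integral (PI) controller.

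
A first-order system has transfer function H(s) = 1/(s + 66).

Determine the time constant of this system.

For H(s) = 1/(s + 1/τ), the pole is at -1/τ = -66, so τ = 1/66 = 0.0152 s.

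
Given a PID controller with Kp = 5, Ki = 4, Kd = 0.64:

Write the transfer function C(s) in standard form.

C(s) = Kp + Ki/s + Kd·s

Substituting values: C(s) = 5 + 4/s + 0.64s = (0.64s² + 5s + 4)/s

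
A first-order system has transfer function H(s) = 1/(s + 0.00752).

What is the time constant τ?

For H(s) = 1/(s + 1/τ), the pole is at -1/τ = -0.00752, so τ = 1/0.00752 = 133 s.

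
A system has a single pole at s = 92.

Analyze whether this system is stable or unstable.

Pole at s = 92 is in the right half-plane. Unstable.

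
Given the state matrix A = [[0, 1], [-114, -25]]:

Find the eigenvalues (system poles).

det(A - λI) = λ² - (-25)λ + 114 = (λ - (-6))(λ - (-19)). Eigenvalues: -6, -19.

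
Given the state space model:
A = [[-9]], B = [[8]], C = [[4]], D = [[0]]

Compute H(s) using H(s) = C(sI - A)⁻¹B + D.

(sI - A)⁻¹ = 1/(s + 9). H(s) = 4 × 8/(s + 9) + 0 = 32/(s + 9).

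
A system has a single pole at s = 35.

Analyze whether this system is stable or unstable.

Pole at s = 35 is in the right half-plane. Unstable.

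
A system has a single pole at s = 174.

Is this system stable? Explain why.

Pole at s = 174 is in the right half-plane. Unstable.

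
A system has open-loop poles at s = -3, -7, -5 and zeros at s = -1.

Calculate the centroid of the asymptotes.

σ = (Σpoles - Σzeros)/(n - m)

σ = (Σpoles - Σzeros)/(n - m) = (-15 - (-1))/(3 - 1) = -14/2 = -7.0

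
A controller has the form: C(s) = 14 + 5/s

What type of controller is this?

This is a Proportional-Integral (PI) controller.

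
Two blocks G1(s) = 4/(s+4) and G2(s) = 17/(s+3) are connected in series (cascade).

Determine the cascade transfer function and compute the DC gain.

Series: multiply transfer functions. G_eq = 4/(s+4) × 17/(s+3) = 68/((s+4)(s+3)). DC gain = 68/(4×3) = 5.6667.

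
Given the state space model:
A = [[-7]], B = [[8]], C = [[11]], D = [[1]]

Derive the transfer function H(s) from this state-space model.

(sI - A)⁻¹ = 1/(s + 7). H(s) = 11×8/(s + 7) + 1 = (s + 95)/(s + 7).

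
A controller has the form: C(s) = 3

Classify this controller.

This is a Proportional (P) controller.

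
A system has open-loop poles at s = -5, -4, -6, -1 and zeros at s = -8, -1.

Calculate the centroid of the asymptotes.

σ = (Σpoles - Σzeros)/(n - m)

σ = (Σpoles - Σzeros)/(n - m) = (-16 - (-9))/(4 - 2) = -7/2 = -3.5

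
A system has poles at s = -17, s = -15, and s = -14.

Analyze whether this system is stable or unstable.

All poles are in the left half-plane. System is stable.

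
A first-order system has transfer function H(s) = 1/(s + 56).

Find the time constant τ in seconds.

For H(s) = 1/(s + 1/τ), the pole is at -1/τ = -56, so τ = 1/56 = 0.0179 s.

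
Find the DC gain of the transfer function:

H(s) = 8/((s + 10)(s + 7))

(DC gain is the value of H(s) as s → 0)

DC gain = H(0) = 8/(10 × 7) = 8/70 = 0.1143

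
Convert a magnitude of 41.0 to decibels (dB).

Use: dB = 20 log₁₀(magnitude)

dB = 20 log₁₀(41.0) = 32.3 dB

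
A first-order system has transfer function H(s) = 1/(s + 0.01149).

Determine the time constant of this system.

For H(s) = 1/(s + 1/τ), the pole is at -1/τ = -0.01149, so τ = 1/0.01149 = 87.03 s.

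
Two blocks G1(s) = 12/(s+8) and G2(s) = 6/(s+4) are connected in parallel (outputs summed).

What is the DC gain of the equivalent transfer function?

Parallel: G_eq = G1 + G2. DC gain = G1(0) + G2(0) = 12/8 + 6/4 = 1.5 + 1.5 = 3.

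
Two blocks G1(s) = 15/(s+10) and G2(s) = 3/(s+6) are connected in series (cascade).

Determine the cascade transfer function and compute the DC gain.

Series: multiply transfer functions. G_eq = 15/(s+10) × 3/(s+6) = 45/((s+10)(s+6)). DC gain = 45/(10×6) = 0.75.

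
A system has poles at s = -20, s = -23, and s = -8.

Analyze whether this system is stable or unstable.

All poles are in the left half-plane. System is stable.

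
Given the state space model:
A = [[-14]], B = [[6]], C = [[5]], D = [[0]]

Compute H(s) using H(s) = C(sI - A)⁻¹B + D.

(sI - A)⁻¹ = 1/(s + 14). H(s) = 5 × 6/(s + 14) + 0 = 30/(s + 14).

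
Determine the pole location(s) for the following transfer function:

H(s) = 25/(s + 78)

Pole is where denominator = 0: s + 78 = 0, so s = -78.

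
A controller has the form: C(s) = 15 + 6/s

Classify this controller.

This is a Proportional-Integral (PI) controller.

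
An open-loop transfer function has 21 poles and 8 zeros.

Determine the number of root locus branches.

Root locus has n branches where n = number of poles = 21.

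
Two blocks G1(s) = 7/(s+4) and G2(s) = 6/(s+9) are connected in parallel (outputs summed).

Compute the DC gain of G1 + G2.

Parallel: G_eq = G1 + G2. DC gain = G1(0) + G2(0) = 7/4 + 6/9 = 1.75 + 0.6667 = 2.4167.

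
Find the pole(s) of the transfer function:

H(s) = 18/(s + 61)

Pole is where denominator = 0: s + 61 = 0, so s = -61.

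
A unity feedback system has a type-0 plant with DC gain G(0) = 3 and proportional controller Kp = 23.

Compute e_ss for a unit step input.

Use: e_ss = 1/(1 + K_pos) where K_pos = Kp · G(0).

K_pos = Kp · G(0) = 23 × 3 = 69. e_ss = 1/(1 + 69) = 0.0143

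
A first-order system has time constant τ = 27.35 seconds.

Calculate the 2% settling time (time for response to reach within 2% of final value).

For first-order system, 2% settling time ≈ 4τ = 4 × 27.35 = 109.4 s.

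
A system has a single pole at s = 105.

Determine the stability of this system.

Pole at s = 105 is in the right half-plane. Unstable.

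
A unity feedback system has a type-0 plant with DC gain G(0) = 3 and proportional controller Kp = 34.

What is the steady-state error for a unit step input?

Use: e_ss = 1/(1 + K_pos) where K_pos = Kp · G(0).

K_pos = Kp · G(0) = 34 × 3 = 102. e_ss = 1/(1 + 102) = 0.0097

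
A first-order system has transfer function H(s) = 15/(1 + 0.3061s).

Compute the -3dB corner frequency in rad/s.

Corner frequency = 1/τ = 1/0.3061 = 3.267 rad/s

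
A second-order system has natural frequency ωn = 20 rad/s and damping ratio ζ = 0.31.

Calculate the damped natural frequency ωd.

ωd = ωn√(1 - ζ²) = 20√(1 - 0.31²) = 19.01 rad/s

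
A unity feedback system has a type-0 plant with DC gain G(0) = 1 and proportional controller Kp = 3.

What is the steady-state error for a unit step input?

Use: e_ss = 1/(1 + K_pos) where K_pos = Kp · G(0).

K_pos = Kp · G(0) = 3 × 1 = 3. e_ss = 1/(1 + 3) = 0.25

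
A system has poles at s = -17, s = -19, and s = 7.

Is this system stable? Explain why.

Pole(s) at s = 7 are not in the left half-plane. System is unstable.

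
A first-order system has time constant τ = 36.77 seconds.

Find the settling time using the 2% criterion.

For first-order system, 2% settling time ≈ 4τ = 4 × 36.77 = 147.08 s.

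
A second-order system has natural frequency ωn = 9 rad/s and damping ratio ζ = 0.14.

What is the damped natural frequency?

ωd = ωn√(1 - ζ²) = 9√(1 - 0.14²) = 8.91 rad/s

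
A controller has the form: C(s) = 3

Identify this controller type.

This is a Proportional (P) controller.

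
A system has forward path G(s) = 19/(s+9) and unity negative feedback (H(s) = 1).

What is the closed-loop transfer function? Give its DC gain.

T(s) = G/(1+GH) = [19/(s+9)] / [1 + 19/(s+9)] = 19/(s+9+19) = 19/(s+28). DC gain = 19/28 = 0.6786.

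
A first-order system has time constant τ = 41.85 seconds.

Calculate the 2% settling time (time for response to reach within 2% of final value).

For first-order system, 2% settling time ≈ 4τ = 4 × 41.85 = 167.4 s.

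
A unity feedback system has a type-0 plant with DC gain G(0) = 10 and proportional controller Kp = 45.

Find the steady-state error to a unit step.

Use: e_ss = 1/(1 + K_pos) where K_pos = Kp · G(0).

K_pos = Kp · G(0) = 45 × 10 = 450. e_ss = 1/(1 + 450) = 0.0022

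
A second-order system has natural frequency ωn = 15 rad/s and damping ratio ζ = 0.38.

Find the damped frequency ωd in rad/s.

ωd = ωn√(1 - ζ²) = 15√(1 - 0.38²) = 13.87 rad/s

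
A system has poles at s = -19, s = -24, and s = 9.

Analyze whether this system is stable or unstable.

Pole(s) at s = 9 are not in the left half-plane. System is unstable.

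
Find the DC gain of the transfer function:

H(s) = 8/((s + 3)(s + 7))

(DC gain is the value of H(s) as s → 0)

DC gain = H(0) = 8/(3 × 7) = 8/21 = 0.3810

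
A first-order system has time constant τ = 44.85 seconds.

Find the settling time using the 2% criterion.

For first-order system, 2% settling time ≈ 4τ = 4 × 44.85 = 179.4 s.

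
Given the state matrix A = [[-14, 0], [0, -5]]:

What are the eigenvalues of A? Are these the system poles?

For diagonal matrix, eigenvalues are diagonal entries: λ₁ = -14, λ₂ = -5. Eigenvalues of A = system poles.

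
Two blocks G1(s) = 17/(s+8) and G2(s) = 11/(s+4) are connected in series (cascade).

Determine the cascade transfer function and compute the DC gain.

Series: multiply transfer functions. G_eq = 17/(s+8) × 11/(s+4) = 187/((s+8)(s+4)). DC gain = 187/(8×4) = 5.84375.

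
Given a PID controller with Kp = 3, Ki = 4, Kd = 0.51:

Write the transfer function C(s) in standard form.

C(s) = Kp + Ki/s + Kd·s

Substituting values: C(s) = 3 + 4/s + 0.51s = (0.51s² + 3s + 4)/s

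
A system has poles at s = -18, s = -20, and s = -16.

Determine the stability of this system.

All poles are in the left half-plane. System is stable.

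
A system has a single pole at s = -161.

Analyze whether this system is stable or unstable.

Pole at s = -161 is in the left half-plane. Stable.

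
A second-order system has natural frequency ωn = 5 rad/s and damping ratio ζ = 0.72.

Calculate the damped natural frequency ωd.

ωd = ωn√(1 - ζ²) = 5√(1 - 0.72²) = 3.47 rad/s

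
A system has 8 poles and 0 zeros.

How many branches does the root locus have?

Root locus has n branches where n = number of poles = 8.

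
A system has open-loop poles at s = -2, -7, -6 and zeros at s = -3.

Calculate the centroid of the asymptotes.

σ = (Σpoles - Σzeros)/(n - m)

σ = (Σpoles - Σzeros)/(n - m) = (-15 - (-3))/(3 - 1) = -12/2 = -6.0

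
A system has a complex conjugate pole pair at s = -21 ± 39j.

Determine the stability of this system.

Real part of poles is -21 (< 0, left half-plane). Stable.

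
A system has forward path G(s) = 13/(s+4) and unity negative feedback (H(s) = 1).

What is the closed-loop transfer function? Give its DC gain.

T(s) = G/(1+GH) = [13/(s+4)] / [1 + 13/(s+4)] = 13/(s+4+13) = 13/(s+17). DC gain = 13/17 = 0.7647.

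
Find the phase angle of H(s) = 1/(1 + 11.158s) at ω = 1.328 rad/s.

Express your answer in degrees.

Phase = -arctan(ωτ) = -arctan(1.328 × 11.158) = -86.1°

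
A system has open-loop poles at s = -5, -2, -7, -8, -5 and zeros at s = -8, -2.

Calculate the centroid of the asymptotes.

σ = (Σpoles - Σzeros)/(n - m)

σ = (Σpoles - Σzeros)/(n - m) = (-27 - (-10))/(5 - 2) = -17/3 = -5.67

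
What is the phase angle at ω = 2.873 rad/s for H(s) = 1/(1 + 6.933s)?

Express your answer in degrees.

Phase = -arctan(ωτ) = -arctan(2.873 × 6.933) = -87.1°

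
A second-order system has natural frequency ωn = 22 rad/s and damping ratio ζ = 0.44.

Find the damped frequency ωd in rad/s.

ωd = ωn√(1 - ζ²) = 22√(1 - 0.44²) = 19.76 rad/s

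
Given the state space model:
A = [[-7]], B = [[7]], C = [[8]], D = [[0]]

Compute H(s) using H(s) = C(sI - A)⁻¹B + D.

(sI - A)⁻¹ = 1/(s + 7). H(s) = 8 × 7/(s + 7) + 0 = 56/(s + 7).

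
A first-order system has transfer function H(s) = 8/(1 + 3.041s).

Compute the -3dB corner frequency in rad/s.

Corner frequency = 1/τ = 1/3.041 = 0.329 rad/s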